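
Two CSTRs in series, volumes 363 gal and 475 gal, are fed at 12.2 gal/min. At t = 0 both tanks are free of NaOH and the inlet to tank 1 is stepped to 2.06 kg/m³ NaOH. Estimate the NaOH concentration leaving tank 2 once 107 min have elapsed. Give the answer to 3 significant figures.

1.68 kg/m³

Each tank obeys Vᵢ dCᵢ/dt = Q(Cᵢ₋₁ − Cᵢ), so τᵢ = Vᵢ/Q.
τ₁ = 363/12.2 = 29.754 min; τ₂ = 475/12.2 = 38.934 min.
Tank 1: C₁ = C_in(1 − e^(−t/τ₁)). Tank 2 (τ₁ ≠ τ₂): C₂ = C_in[1 − (τ₁ e^(−t/τ₁) − τ₂ e^(−t/τ₂))/(τ₁ − τ₂)].
At t = 107: e^(−t/τ₁) = 0.027429, e^(−t/τ₂) = 0.064042.
C₂ = 2.06·[1 − (29.754·0.027429 − 38.934·0.064042)/(-9.1803)] = 2.06·0.81729 = 1.6836 kg/m³.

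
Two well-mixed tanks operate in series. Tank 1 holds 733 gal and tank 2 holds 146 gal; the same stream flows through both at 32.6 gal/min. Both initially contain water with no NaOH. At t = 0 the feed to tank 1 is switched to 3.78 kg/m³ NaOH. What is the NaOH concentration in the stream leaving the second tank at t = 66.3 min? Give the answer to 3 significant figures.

Species balance on tank i: dCᵢ/dt = (Cᵢ₋₁ − Cᵢ)/τᵢ with τᵢ = Vᵢ/Q.
τ₁ = 733/32.6 = 22.485 min; τ₂ = 146/32.6 = 4.4785 min.
Solving the cascade with C₁(0)=C₂(0)=0 gives C₂(t) = C_in[1 − (τ₁ e^(−t/τ₁) − τ₂ e^(−t/τ₂))/(τ₁ − τ₂)].
At t = 66.3: e^(−t/τ₁) = 0.052409, e^(−t/τ₂) = 3.7215e-07.
C₂ = 3.78·[1 − (22.485·0.052409 − 4.4785·3.7215e-07)/(18.006)] = 3.78·0.93456 = 3.5326 kg/m³.

3.53 kg/m³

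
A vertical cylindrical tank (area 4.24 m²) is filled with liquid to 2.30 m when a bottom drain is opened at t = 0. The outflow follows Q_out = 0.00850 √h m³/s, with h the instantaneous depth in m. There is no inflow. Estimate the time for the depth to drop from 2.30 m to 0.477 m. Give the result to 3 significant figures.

824 s

With no inflow, A dh/dt = −0.00850 √h.
Separate and integrate: 2(√h − √h₀) = −(0.00850/A) t.
t = 2A(√h₀ − √h)/0.00850 = 2·4.24·(√2.30 − √0.477)/0.00850
  = 8.4800 × (1.5166 − 0.69065) / 0.00850 = 823.98 s.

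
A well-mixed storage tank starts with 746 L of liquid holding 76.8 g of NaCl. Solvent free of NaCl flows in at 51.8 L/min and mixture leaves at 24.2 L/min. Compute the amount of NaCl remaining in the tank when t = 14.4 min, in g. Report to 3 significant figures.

Let m(t) be the amount of NaCl. Volume: V(t) = V₀ + (Q_in − Q_out) t = 746 + 27.600 t; V(14.4) = 1143.4 L.
Species balance (pure solvent in): dm/dt = −Q_out · m/V(t).
dm/m = −Q_out dt/(V₀ + 27.600 t); integrating gives ln(m/m₀) = −(Q_out/(Q_in−Q_out)) ln(V/V₀).
m = m₀ (V₀/V)^(Q_out/(Q_in−Q_out)) = 76.8 × (746/1143.4)^(0.87681) = 52.812 g.

52.8 g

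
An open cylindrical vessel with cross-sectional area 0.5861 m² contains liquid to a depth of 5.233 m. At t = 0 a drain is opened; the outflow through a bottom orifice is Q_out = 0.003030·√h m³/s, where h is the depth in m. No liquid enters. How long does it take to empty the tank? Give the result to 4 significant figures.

Mass balance (ρ constant): A dh/dt = −0.003030 √h.
This is separable: 2 d(√h)/dt = −0.003030/A, so √h = √h₀ − (0.003030/(2A)) t.
Tank is empty when √h = 0: t_empty = 2A√h₀/0.003030.
t_empty = 2·0.5861·√5.233/0.003030 = 1.17220·2.28758/0.003030 = 884.982 s.

885.0 s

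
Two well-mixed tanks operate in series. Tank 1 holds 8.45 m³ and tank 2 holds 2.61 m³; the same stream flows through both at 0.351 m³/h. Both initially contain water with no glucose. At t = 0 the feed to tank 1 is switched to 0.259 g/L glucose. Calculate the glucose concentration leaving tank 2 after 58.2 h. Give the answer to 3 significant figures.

Each tank obeys Vᵢ dCᵢ/dt = Q(Cᵢ₋₁ − Cᵢ), so τᵢ = Vᵢ/Q.
τ₁ = 8.45/0.351 = 24.074 h; τ₂ = 2.61/0.351 = 7.4359 h.
Solving the cascade with C₁(0)=C₂(0)=0 gives C₂(t) = C_in[1 − (τ₁ e^(−t/τ₁) − τ₂ e^(−t/τ₂))/(τ₁ − τ₂)].
At t = 58.2: e^(−t/τ₁) = 0.089141, e^(−t/τ₂) = 0.00039886.
C₂ = 0.259·[1 − (24.074·0.089141 − 7.4359·0.00039886)/(16.638)] = 0.259·0.87120 = 0.22564 g/L.

0.226 g/L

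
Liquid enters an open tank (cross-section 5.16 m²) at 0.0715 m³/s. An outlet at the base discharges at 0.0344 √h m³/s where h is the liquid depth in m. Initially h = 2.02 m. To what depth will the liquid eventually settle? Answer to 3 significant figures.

A dh/dt = Q_in − 0.0344 √h. Steady state requires inflow = outflow:
Q_in = 0.0344 √h_ss ⇒ √h_ss = 0.0715/0.0344 = 2.0785.
h_ss = 2.0785² = 4.3201 m. (Since h₀ = 2.02 m < h_ss, the level will rise toward this value.)

4.32 m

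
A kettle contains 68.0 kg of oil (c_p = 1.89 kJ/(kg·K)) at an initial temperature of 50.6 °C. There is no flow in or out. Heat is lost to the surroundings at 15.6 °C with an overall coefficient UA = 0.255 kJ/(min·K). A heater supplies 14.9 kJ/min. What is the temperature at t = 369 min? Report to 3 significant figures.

62.8 °C

Energy balance: M c_p dT/dt = −UA(T − T_amb) + Q̇.
dT/dt = (T_ss − T)/τ with T_ss = T_amb + Q̇/UA = 15.6 + 14.9/0.255 = 74.031 °C, τ = M c_p/UA = 68.0·1.89/0.255 = 504.00 min.
T approaches T_ss exponentially: T(t) = T_ss + (T₀ − T_ss) e^(−t/τ).
T(369) = 74.031 + (-23.431)·0.48088 = 62.764 °C.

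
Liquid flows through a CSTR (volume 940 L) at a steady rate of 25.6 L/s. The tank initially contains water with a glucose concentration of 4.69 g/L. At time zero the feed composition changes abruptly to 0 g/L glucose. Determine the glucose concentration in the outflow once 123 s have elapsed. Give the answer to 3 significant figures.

Accumulation = in − out for the solute gives V dC/dt = Q(C_in − C).
Time constant τ = V/Q = 940/25.6 = 36.719 s.
Integrating: C(t) = C_in + (C₀ − C_in) e^(−t/τ).
C(123) = 0 + (4.69 − 0)·e^(−123/36.719) = 0 + (4.6900)·0.035092 = 0.16458 g/L.

0.165 g/L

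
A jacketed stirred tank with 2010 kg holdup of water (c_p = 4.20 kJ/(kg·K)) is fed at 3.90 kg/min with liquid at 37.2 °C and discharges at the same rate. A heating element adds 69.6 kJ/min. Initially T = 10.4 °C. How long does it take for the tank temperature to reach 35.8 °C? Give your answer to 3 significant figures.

878 min

M c_p dT/dt = ṁ c_p (T_in − T) + Q̇.
τ = M/ṁ = 515.38 min; T_ss = T_in + Q̇/(ṁ c_p) = 41.449 °C.
T(t) = T_ss + (T₀ − T_ss) e^(−t/τ). Set T = 35.8:
e^(−t/τ) = (35.8 − 41.449)/(10.4 − 41.449) = 0.18194
t = −515.38 · ln(0.18194) = 878.25 min.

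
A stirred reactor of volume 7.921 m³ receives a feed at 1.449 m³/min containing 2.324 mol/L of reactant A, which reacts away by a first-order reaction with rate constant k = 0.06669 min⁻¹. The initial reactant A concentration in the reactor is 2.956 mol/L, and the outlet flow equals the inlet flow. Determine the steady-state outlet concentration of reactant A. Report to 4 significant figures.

Species balance: V dC/dt = Q C_in − Q C − k V C.
Steady state (dC/dt = 0): C_ss = Q C_in/(Q + kV) = C_in/(1 + kV/Q).
C_ss = 1.449·2.324/(1.449 + 0.06669·7.921) = 3.36748/1.97725 = 1.70311 mol/L.

1.703 mol/L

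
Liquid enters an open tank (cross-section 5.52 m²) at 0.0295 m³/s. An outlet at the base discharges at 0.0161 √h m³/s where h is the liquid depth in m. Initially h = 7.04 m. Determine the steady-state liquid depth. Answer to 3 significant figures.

A dh/dt = Q_in − 0.0161 √h. Steady state requires inflow = outflow:
Q_in = 0.0161 √h_ss ⇒ √h_ss = 0.0295/0.0161 = 1.8323.
h_ss = 1.8323² = 3.3573 m. (Since h₀ = 7.04 m > h_ss, the level will fall toward this value.)

3.36 m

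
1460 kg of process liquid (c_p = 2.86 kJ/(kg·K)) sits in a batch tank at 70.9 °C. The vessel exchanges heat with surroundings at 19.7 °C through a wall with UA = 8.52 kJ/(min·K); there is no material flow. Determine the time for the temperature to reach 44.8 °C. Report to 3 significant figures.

Lumped-capacitance energy balance: M c_p dT/dt = UA(T_amb − T).
τ = M c_p/UA = 490.09 min; T_ss = T_amb = 19.700 °C.
T(t) = T_ss + (T₀ − T_ss)e^(−t/τ); set T = 44.8:
t = −τ ln[(T − T_ss)/(T₀ − T_ss)] = −490.09 · ln(0.49023) = 349.37 min.

349 min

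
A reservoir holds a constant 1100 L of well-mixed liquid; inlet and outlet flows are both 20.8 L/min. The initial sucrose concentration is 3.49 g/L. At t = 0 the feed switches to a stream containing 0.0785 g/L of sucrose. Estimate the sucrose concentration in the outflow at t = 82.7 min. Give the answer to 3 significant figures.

Mass balance on the solute (V constant): V dC/dt = Q(C_in − C).
So dC/dt = (C_in − C)/τ with τ = V/Q = 1100/20.8 = 52.885 min.
This is linear first-order; C(t) = C_in + (C₀ − C_in) e^(−t/τ).
C(82.7) = 0.0785 + (3.49 − 0.0785)·e^(−82.7/52.885) = 0.0785 + (3.4115)·0.20934 = 0.79267 g/L.

0.793 g/L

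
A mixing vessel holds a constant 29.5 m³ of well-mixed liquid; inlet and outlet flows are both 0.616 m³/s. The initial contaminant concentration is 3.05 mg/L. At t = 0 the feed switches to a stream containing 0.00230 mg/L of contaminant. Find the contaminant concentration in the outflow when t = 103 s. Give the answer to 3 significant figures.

0.357 mg/L

Accumulation = in − out for the solute gives V dC/dt = Q(C_in − C).
So dC/dt = (C_in − C)/τ with τ = V/Q = 29.5/0.616 = 47.890 s.
Integrating: C(t) = C_in + (C₀ − C_in) e^(−t/τ).
C(103) = 0.00230 + (3.05 − 0.00230)·e^(−103/47.890) = 0.00230 + (3.0477)·0.11639 = 0.35703 mg/L.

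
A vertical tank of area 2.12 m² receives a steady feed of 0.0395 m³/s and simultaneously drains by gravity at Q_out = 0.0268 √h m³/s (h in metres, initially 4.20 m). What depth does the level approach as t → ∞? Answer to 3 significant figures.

2.17 m

Accumulation of liquid (constant cross-section A): A dh/dt = Q_in − 0.0268 √h. At steady state dh/dt = 0:
Q_in = 0.0268 √h_ss ⇒ √h_ss = 0.0395/0.0268 = 1.4739.
h_ss = 1.4739² = 2.1723 m. (Since h₀ = 4.20 m > h_ss, the level will fall toward this value.)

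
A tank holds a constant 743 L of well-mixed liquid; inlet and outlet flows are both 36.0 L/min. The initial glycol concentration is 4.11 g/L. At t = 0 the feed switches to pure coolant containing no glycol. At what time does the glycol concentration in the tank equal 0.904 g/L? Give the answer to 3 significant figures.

31.3 min

Species balance: V dC/dt = Q(C_in − C) ⇒ τ = V/Q = 20.639 min.
C(t) = C_in + (C₀ − C_in) e^(−t/τ). Set C = 0.904 and solve for t:
e^(−t/τ) = (C − C_in)/(C₀ − C_in) = (0.904 − 0)/(4.11 − 0) = 0.21995
t = −τ ln(…) = 20.639 × 1.5143 = 31.254 min.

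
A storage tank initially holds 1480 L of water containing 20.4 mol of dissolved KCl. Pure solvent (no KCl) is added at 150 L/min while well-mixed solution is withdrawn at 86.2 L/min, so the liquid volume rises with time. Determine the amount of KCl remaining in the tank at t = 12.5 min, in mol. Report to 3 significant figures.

11.4 mol

Total volume: dV/dt = Q_in − Q_out = 63.800 L/min, so V(t) = 1480 + 63.800 t and V(12.5) = 2277.5 L.
No KCl enters, so dm/dt = −Q_out · (m/V).
Separate: dm/m = −Q_out dt/V(t) ⇒ ln(m/m₀) = −(Q_out/(Q_in−Q_out)) ln(V/V₀).
m = m₀ (V₀/V)^(Q_out/(Q_in−Q_out)) = 20.4 × (1480/2277.5)^(1.3511) = 11.395 mol.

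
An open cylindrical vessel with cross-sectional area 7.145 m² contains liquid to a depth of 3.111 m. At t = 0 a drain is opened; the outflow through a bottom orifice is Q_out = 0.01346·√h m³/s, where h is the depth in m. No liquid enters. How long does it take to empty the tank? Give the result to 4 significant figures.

1873 s

Unsteady balance on liquid volume: A dh/dt = −0.01346 √h.
Separate and integrate: 2(√h − √h₀) = −(0.01346/A) t.
Set h = 0: 2√h₀ = (0.01346/A) t_empty ⇒ t_empty = 2A√h₀/0.01346.
t_empty = 2·7.145·√3.111/0.01346 = 14.2900·1.76380/0.01346 = 1872.57 s.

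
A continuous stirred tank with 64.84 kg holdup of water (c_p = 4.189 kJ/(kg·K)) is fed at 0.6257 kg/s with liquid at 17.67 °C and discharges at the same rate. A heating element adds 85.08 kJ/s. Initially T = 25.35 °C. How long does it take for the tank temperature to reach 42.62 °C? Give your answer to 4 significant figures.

M c_p dT/dt = ṁ c_p (T_in − T) + Q̇.
τ = M/ṁ = 103.628 s; T_ss = T_in + Q̇/(ṁ c_p) = 50.1302 °C.
T(t) = T_ss + (T₀ − T_ss) e^(−t/τ). Set T = 42.62:
e^(−t/τ) = (42.62 − 50.1302)/(25.35 − 50.1302) = 0.303072
t = −103.628 · ln(0.303072) = 123.709 s.

123.7 s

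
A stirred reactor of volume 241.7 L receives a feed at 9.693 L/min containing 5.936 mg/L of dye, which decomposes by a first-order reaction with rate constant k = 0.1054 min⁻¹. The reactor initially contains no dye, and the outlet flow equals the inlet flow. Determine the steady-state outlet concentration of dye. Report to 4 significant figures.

1.636 mg/L

V dC/dt = Q(C_in − C) − k V C.
Steady state (dC/dt = 0): C_ss = Q C_in/(Q + kV) = C_in/(1 + kV/Q).
C_ss = 9.693·5.936/(9.693 + 0.1054·241.7) = 57.5376/35.1682 = 1.63607 mg/L.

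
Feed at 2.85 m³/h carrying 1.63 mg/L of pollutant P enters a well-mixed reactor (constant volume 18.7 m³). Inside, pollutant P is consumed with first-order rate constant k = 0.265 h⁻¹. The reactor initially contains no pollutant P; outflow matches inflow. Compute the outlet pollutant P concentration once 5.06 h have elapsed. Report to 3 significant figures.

V dC/dt = Q(C_in − C) − k V C.
This is linear with rate a = Q/V + k = 0.41741 h⁻¹.
C_ss = Q C_in/(Q + kV) = 0.59516 mg/L; C(t) = C_ss + (C₀ − C_ss) e^(−a t).
C(5.06) = 0.59516 + (-0.59516)·e^(−0.41741·5.06) = 0.59516 + (-0.59516)·0.12099 = 0.52315 mg/L.

0.523 mg/L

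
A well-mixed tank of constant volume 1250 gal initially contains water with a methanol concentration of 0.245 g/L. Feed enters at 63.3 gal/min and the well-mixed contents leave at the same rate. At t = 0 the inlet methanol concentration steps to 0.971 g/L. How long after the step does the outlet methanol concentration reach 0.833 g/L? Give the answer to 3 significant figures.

32.8 min

Mass balance on the solute (V constant): V dC/dt = Q(C_in − C), so τ = V/Q = 19.747 min.
C(t) = C_in + (C₀ − C_in) e^(−t/τ). Set C = 0.833 and solve for t:
e^(−t/τ) = (C − C_in)/(C₀ − C_in) = (0.833 − 0.971)/(0.245 − 0.971) = 0.19008
t = −τ ln(…) = 19.747 × 1.6603 = 32.786 min.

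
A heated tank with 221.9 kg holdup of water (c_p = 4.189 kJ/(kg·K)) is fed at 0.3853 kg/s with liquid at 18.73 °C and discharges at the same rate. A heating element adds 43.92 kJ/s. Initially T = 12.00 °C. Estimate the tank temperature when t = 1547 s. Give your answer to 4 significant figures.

M c_p dT/dt = ṁ c_p (T_in − T) + Q̇.
Rearrange: dT/dt = (T_ss − T)/τ with τ = M/ṁ = 575.915 s and T_ss = T_in + Q̇/(ṁ c_p) = 45.9415 °C.
This is linear first-order; T(t) = T_ss + (T₀ − T_ss) e^(−t/τ).
T(1547) = 45.9415 + (-33.9415)·e^(−1547/575.915) = 45.9415 + (-33.9415)·0.0681420 = 43.6287 °C.

43.63 °C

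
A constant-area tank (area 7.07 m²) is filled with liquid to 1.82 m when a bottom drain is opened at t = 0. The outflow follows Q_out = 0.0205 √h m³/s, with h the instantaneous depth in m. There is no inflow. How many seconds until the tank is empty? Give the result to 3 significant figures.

A dh/dt = −Q_out = −0.0205 √h.
This is separable: 2 d(√h)/dt = −0.0205/A, so √h = √h₀ − (0.0205/(2A)) t.
Set h = 0: 2√h₀ = (0.0205/A) t_empty ⇒ t_empty = 2A√h₀/0.0205.
t_empty = 2·7.07·√1.82/0.0205 = 14.140·1.3491/0.0205 = 930.53 s.

931 s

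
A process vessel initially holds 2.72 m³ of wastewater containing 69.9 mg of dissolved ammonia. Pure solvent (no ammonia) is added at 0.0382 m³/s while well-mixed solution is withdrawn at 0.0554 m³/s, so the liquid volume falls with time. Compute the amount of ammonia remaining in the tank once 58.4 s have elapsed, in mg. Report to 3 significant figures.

Let m(t) be the amount of ammonia. Volume: V(t) = V₀ + (Q_in − Q_out) t = 2.72 − 0.017200 t; V(58.4) = 1.7155 m³.
Species balance (pure solvent in): dm/dt = −Q_out · m/V(t).
dm/m = −Q_out dt/(V₀ − 0.017200 t); integrating gives ln(m/m₀) = −(Q_out/(Q_in−Q_out)) ln(V/V₀).
m = m₀ (V₀/V)^(Q_out/(Q_in−Q_out)) = 69.9 × (2.72/1.7155)^(-3.2209) = 15.839 mg.

15.8 mg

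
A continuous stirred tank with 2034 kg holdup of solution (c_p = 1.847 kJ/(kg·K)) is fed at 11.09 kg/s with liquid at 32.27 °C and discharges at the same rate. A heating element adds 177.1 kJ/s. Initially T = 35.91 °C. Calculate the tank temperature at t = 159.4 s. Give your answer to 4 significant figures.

M c_p dT/dt = ṁ c_p (T_in − T) + Q̇.
τ = M/ṁ = 183.408 s; T_ss = T_in + Q̇/(ṁ c_p) = 32.27 + 177.1/(11.09·1.847) = 40.9161 °C.
T approaches T_ss exponentially: T(t) = T_ss + (T₀ − T_ss) e^(−t/τ).
T(159.4) = 40.9161 + (-5.00610)·e^(−159.4/183.408) = 40.9161 + (-5.00610)·0.419329 = 38.8169 °C.

38.82 °C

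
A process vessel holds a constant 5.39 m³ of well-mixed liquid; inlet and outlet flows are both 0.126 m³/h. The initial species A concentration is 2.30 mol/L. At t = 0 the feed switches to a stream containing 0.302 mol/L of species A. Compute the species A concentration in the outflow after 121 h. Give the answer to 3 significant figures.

Transient balance on the dissolved component: V dC/dt = Q(C_in − C).
So dC/dt = (C_in − C)/τ with τ = V/Q = 5.39/0.126 = 42.778 h.
C approaches C_in exponentially: C(t) = C_in + (C₀ − C_in) e^(−t/τ).
C(121) = 0.302 + (2.30 − 0.302)·e^(−121/42.778) = 0.302 + (1.9980)·0.059097 = 0.42008 mol/L.

0.420 mol/L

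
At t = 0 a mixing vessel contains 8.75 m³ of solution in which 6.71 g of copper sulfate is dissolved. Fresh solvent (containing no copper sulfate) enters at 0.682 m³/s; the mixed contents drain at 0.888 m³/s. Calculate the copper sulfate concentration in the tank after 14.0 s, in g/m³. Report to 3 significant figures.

0.204 g/m³

Total volume: dV/dt = Q_in − Q_out = -0.20600 m³/s, so V(t) = 8.75 − 0.20600 t and V(14.0) = 5.8660 m³.
No copper sulfate enters, so dm/dt = −Q_out · (m/V).
dm/m = −Q_out dt/(V₀ − 0.20600 t); integrating gives ln(m/m₀) = −(Q_out/(Q_in−Q_out)) ln(V/V₀).
m = m₀ (V₀/V)^(Q_out/(Q_in−Q_out)) = 6.71 × (8.75/5.8660)^(-4.3107) = 1.1970 g.
C = m/V = 1.1970/5.8660 = 0.20406 g/m³.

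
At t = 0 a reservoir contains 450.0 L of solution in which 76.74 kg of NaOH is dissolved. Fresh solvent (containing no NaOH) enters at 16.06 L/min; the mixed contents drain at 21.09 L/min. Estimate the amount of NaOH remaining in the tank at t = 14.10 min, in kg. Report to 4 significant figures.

Let m(t) be the amount of NaOH. Volume: V(t) = V₀ + (Q_in − Q_out) t = 450.0 − 5.03000 t; V(14.10) = 379.077 L.
Species balance (pure solvent in): dm/dt = −Q_out · m/V(t).
dm/m = −Q_out dt/(V₀ − 5.03000 t); integrating gives ln(m/m₀) = −(Q_out/(Q_in−Q_out)) ln(V/V₀).
m = m₀ (V₀/V)^(Q_out/(Q_in−Q_out)) = 76.74 × (450.0/379.077)^(-4.19284) = 37.3867 kg.

37.39 kg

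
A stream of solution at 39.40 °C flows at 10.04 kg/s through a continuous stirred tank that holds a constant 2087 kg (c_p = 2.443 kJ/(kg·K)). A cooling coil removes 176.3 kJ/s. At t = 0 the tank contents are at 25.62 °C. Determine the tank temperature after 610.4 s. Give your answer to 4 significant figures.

Energy balance: M c_p dT/dt = ṁ c_p (T_in − T) − 176.3.
Rearrange: dT/dt = (T_ss − T)/τ with τ = M/ṁ = 207.869 s and T_ss = T_in − Q̇/(ṁ c_p) = 32.2122 °C.
Solution: T(t) = T_ss + (T₀ − T_ss) e^(−t/τ).
T(610.4) = 32.2122 + (-6.59221)·e^(−610.4/207.869) = 32.2122 + (-6.59221)·0.0530526 = 31.8625 °C.

31.86 °C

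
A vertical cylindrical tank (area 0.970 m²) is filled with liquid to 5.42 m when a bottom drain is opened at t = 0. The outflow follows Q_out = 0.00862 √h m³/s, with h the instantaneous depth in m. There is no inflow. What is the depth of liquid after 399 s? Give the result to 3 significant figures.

Mass balance (ρ constant): A dh/dt = −0.00862 √h.
∫ h^(−1/2) dh = −(0.00862/A) ∫ dt, giving 2√h = 2√h₀ − (0.00862/A) t.
√h = √5.42 − 0.00862·399/(2·0.970) = 2.3281 − 1.7729 = 0.55521.
h = 0.55521² = 0.30826 m.

0.308 m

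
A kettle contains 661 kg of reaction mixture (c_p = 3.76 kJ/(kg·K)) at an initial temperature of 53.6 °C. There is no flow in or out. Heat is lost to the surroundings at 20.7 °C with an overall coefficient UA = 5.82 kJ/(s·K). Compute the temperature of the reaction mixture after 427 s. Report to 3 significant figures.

32.8 °C

Lumped-capacitance energy balance: M c_p dT/dt = UA(T_amb − T).
dT/dt = (T_ss − T)/τ with T_ss = T_amb = 20.700 °C, τ = M c_p/UA = 661·3.76/5.82 = 427.04 s.
T approaches T_ss exponentially: T(t) = T_ss + (T₀ − T_ss) e^(−t/τ).
T(427) = 20.700 + (32.900)·0.36791 = 32.804 °C.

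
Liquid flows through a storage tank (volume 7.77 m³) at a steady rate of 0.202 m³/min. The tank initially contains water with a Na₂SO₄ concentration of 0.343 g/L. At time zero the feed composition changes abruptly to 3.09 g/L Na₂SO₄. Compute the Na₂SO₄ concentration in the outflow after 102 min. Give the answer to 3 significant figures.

Transient balance on the dissolved component: V dC/dt = Q(C_in − C).
Rewrite as dC/dt + C/τ = C_in/τ, τ = V/Q = 38.465 min.
Integrating: C(t) = C_in + (C₀ − C_in) e^(−t/τ).
C(102) = 3.09 + (0.343 − 3.09)·e^(−102/38.465) = 3.09 + (-2.7470)·0.070529 = 2.8963 g/L.

2.90 g/L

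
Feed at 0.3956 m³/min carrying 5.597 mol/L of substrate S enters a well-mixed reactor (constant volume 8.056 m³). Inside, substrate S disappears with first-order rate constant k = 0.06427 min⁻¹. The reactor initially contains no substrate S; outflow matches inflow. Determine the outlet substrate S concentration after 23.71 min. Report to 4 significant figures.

2.259 mol/L

Accumulation = in − out − consumed: V dC/dt = Q C_in − Q C − k V C.
This is linear with rate a = Q/V + k = 0.113376 min⁻¹.
C_ss = Q C_in/(Q + kV) = 2.42421 mol/L; C(t) = C_ss + (C₀ − C_ss) e^(−a t).
C(23.71) = 2.42421 + (-2.42421)·e^(−0.113376·23.71) = 2.42421 + (-2.42421)·0.0680066 = 2.25935 mol/L.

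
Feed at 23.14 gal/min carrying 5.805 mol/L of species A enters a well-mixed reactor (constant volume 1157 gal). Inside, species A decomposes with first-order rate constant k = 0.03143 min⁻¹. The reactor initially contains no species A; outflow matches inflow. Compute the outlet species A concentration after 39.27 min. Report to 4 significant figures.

Species balance: V dC/dt = Q C_in − Q C − k V C.
This is linear with rate a = Q/V + k = 0.0514300 min⁻¹.
C_ss = Q C_in/(Q + kV) = 2.25744 mol/L; C(t) = C_ss + (C₀ − C_ss) e^(−a t).
C(39.27) = 2.25744 + (-2.25744)·e^(−0.0514300·39.27) = 2.25744 + (-2.25744)·0.132701 = 1.95787 mol/L.

1.958 mol/L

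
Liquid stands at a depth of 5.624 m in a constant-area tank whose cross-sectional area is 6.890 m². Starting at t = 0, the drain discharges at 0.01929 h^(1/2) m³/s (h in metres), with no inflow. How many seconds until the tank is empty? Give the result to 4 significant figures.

1694 s

Mass balance (ρ constant): A dh/dt = −0.01929 √h.
Separate and integrate: 2(√h − √h₀) = −(0.01929/A) t.
Set h = 0: 2√h₀ = (0.01929/A) t_empty ⇒ t_empty = 2A√h₀/0.01929.
t_empty = 2·6.890·√5.624/0.01929 = 13.7800·2.37150/0.01929 = 1694.10 s.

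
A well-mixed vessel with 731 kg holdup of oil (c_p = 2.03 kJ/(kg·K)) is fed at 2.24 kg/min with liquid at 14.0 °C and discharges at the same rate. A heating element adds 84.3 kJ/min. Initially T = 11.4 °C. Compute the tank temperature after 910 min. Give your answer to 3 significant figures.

31.2 °C

M c_p dT/dt = ṁ c_p (T_in − T) + Q̇.
Rearrange: dT/dt = (T_ss − T)/τ with τ = M/ṁ = 326.34 min and T_ss = T_in + Q̇/(ṁ c_p) = 32.539 °C.
Integrating: T(t) = T_ss + (T₀ − T_ss) e^(−t/τ).
T(910) = 32.539 + (-21.139)·e^(−910/326.34) = 32.539 + (-21.139)·0.061513 = 31.239 °C.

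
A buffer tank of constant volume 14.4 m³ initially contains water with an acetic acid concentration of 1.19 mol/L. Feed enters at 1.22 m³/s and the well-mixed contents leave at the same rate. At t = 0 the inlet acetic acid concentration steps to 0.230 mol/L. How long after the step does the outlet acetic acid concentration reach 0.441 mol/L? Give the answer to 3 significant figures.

17.9 s

Species balance: V dC/dt = Q(C_in − C) ⇒ τ = V/Q = 11.803 s.
C(t) = C_in + (C₀ − C_in) e^(−t/τ). Set C = 0.441 and solve for t:
e^(−t/τ) = (C − C_in)/(C₀ − C_in) = (0.441 − 0.230)/(1.19 − 0.230) = 0.21979
t = −τ ln(…) = 11.803 × 1.5151 = 17.883 s.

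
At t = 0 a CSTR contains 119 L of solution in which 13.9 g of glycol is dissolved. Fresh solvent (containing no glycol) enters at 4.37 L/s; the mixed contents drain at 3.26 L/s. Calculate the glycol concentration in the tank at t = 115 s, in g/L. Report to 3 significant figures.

0.00663 g/L

Total volume: dV/dt = Q_in − Q_out = 1.1100 L/s, so V(t) = 119 + 1.1100 t and V(115) = 246.65 L.
Solute balance: dm/dt = 0 − Q_out C = −Q_out m/V(t).
Separate: dm/m = −Q_out dt/V(t) ⇒ ln(m/m₀) = −(Q_out/(Q_in−Q_out)) ln(V/V₀).
m = m₀ (V₀/V)^(Q_out/(Q_in−Q_out)) = 13.9 × (119/246.65)^(2.9369) = 1.6345 g.
C = m/V = 1.6345/246.65 = 0.0066266 g/L.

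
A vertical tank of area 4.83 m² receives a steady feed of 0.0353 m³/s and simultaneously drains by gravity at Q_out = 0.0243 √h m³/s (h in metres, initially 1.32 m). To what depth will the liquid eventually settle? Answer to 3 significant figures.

2.11 m

Unsteady balance on liquid volume: A dh/dt = Q_in − 0.0243 √h. At steady state dh/dt = 0:
Q_in = 0.0243 √h_ss ⇒ √h_ss = 0.0353/0.0243 = 1.4527.
h_ss = 1.4527² = 2.1103 m. (Since h₀ = 1.32 m < h_ss, the level will rise toward this value.)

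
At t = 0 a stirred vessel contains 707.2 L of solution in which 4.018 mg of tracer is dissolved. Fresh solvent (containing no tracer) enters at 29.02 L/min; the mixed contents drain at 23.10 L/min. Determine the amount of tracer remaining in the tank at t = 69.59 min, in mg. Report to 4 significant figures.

Total volume: dV/dt = Q_in − Q_out = 5.92000 L/min, so V(t) = 707.2 + 5.92000 t and V(69.59) = 1119.17 L.
Solute balance: dm/dt = 0 − Q_out C = −Q_out m/V(t).
Separate: dm/m = −Q_out dt/V(t) ⇒ ln(m/m₀) = −(Q_out/(Q_in−Q_out)) ln(V/V₀).
m = m₀ (V₀/V)^(Q_out/(Q_in−Q_out)) = 4.018 × (707.2/1119.17)^(3.90203) = 0.670072 mg.

0.6701 mg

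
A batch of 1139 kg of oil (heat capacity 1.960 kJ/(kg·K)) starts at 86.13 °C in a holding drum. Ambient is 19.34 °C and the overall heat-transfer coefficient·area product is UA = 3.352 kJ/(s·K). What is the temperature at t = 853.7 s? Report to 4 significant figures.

First-law balance (no shaft work): M c_p dT/dt = −UA(T − T_amb).
dT/dt = (T_ss − T)/τ with T_ss = T_amb = 19.3400 °C, τ = M c_p/UA = 1139·1.960/3.352 = 666.002 s.
This is linear first-order; T(t) = T_ss + (T₀ − T_ss) e^(−t/τ).
T(853.7) = 19.3400 + (66.7900)·0.277530 = 37.8762 °C.

37.88 °C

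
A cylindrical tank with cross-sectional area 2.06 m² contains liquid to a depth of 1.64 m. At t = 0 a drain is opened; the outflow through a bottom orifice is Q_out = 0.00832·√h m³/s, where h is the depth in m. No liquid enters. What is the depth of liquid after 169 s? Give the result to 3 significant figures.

0.882 m

A dh/dt = −Q_out = −0.00832 √h.
Separate and integrate: 2(√h − √h₀) = −(0.00832/A) t.
√h = √1.64 − 0.00832·169/(2·2.06) = 1.2806 − 0.34128 = 0.93934.
h = 0.93934² = 0.88237 m.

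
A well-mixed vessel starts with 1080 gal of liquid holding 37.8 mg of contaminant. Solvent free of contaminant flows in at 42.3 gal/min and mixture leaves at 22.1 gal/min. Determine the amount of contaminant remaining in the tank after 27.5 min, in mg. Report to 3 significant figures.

Total volume: dV/dt = Q_in − Q_out = 20.200 gal/min, so V(t) = 1080 + 20.200 t and V(27.5) = 1635.5 gal.
Solute balance: dm/dt = 0 − Q_out C = −Q_out m/V(t).
dm/m = −Q_out dt/(V₀ + 20.200 t); integrating gives ln(m/m₀) = −(Q_out/(Q_in−Q_out)) ln(V/V₀).
m = m₀ (V₀/V)^(Q_out/(Q_in−Q_out)) = 37.8 × (1080/1635.5)^(1.0941) = 24.006 mg.

24.0 mg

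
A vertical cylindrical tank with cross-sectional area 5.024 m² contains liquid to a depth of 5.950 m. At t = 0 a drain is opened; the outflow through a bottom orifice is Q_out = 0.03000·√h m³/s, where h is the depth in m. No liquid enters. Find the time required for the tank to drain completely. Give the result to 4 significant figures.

817.0 s

With no inflow, A dh/dt = −0.03000 √h.
∫ h^(−1/2) dh = −(0.03000/A) ∫ dt, giving 2√h = 2√h₀ − (0.03000/A) t.
Tank is empty when √h = 0: t_empty = 2A√h₀/0.03000.
t_empty = 2·5.024·√5.950/0.03000 = 10.0480·2.43926/0.03000 = 816.990 s.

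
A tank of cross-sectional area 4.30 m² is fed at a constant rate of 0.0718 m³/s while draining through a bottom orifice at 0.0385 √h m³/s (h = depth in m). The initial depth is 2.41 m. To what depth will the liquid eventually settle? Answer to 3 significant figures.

A dh/dt = Q_in − 0.0385 √h. Steady state requires inflow = outflow:
Q_in = 0.0385 √h_ss ⇒ √h_ss = 0.0718/0.0385 = 1.8649.
h_ss = 1.8649² = 3.4780 m. (Since h₀ = 2.41 m < h_ss, the level will rise toward this value.)

3.48 m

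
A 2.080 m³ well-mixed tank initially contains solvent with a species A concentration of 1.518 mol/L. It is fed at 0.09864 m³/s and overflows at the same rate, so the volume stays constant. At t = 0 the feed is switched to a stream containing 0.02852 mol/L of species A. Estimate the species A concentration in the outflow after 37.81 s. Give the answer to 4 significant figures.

Species balance on the tank: V dC/dt = Q(C_in − C).
Time constant τ = V/Q = 2.080/0.09864 = 21.0868 s.
Integrating: C(t) = C_in + (C₀ − C_in) e^(−t/τ).
C(37.81) = 0.02852 + (1.518 − 0.02852)·e^(−37.81/21.0868) = 0.02852 + (1.48948)·0.166449 = 0.276442 mol/L.

0.2764 mol/L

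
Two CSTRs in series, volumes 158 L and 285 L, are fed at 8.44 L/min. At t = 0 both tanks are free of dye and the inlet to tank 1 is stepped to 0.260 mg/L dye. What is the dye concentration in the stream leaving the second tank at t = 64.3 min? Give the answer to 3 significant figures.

Species balance on tank i: dCᵢ/dt = (Cᵢ₋₁ − Cᵢ)/τᵢ with τᵢ = Vᵢ/Q.
τ₁ = 158/8.44 = 18.720 min; τ₂ = 285/8.44 = 33.768 min.
Tank 1: C₁ = C_in(1 − e^(−t/τ₁)). Tank 2 (τ₁ ≠ τ₂): C₂ = C_in[1 − (τ₁ e^(−t/τ₁) − τ₂ e^(−t/τ₂))/(τ₁ − τ₂)].
At t = 64.3: e^(−t/τ₁) = 0.032233, e^(−t/τ₂) = 0.14894.
C₂ = 0.260·[1 − (18.720·0.032233 − 33.768·0.14894)/(-15.047)] = 0.260·0.70586 = 0.18352 mg/L.

0.184 mg/L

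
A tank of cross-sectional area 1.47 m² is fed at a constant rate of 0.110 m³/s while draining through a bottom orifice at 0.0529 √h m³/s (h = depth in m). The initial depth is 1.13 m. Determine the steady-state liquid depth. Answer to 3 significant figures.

4.32 m

A dh/dt = Q_in − 0.0529 √h. Steady state requires inflow = outflow:
Q_in = 0.0529 √h_ss ⇒ √h_ss = 0.110/0.0529 = 2.0794.
h_ss = 2.0794² = 4.3239 m. (Since h₀ = 1.13 m < h_ss, the level will rise toward this value.)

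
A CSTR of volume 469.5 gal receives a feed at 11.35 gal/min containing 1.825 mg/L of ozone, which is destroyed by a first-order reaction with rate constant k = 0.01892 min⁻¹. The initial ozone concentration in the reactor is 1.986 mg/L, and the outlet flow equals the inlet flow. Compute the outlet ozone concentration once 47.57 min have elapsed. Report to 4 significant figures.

V dC/dt = Q(C_in − C) − k V C.
This is linear with rate a = Q/V + k = 0.0430947 min⁻¹.
C_ss = Q C_in/(Q + kV) = 1.02376 mg/L; C(t) = C_ss + (C₀ − C_ss) e^(−a t).
C(47.57) = 1.02376 + (0.962236)·e^(−0.0430947·47.57) = 1.02376 + (0.962236)·0.128733 = 1.14764 mg/L.

1.148 mg/L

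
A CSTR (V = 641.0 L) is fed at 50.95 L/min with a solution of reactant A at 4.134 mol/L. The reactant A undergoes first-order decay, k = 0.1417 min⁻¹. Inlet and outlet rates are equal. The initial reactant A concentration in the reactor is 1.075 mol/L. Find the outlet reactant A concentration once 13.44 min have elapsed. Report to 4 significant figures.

Species balance: V dC/dt = Q C_in − Q C − k V C.
This is linear with rate a = Q/V + k = 0.221185 min⁻¹.
C_ss = Q C_in/(Q + kV) = 1.48560 mol/L; C(t) = C_ss + (C₀ − C_ss) e^(−a t).
C(13.44) = 1.48560 + (-0.410596)·e^(−0.221185·13.44) = 1.48560 + (-0.410596)·0.0511635 = 1.46459 mol/L.

1.465 mol/L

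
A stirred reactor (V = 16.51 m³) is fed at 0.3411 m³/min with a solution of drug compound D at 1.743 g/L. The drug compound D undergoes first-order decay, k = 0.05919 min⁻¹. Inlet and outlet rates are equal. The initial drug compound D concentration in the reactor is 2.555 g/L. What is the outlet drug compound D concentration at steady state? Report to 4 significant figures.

0.4510 g/L

Accumulation = in − out − consumed: V dC/dt = Q C_in − Q C − k V C.
At steady state: 0 = Q C_in − (Q + kV) C_ss, so C_ss = Q C_in/(Q + kV).
C_ss = 0.3411·1.743/(0.3411 + 0.05919·16.51) = 0.594537/1.31833 = 0.450979 g/L.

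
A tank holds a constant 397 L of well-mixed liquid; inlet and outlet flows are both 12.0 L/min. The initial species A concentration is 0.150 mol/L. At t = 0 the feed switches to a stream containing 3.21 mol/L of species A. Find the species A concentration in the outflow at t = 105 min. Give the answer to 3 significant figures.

3.08 mol/L

Mass balance on the solute (V constant): V dC/dt = Q(C_in − C).
Rewrite as dC/dt + C/τ = C_in/τ, τ = V/Q = 33.083 min.
C approaches C_in exponentially: C(t) = C_in + (C₀ − C_in) e^(−t/τ).
C(105) = 3.21 + (0.150 − 3.21)·e^(−105/33.083) = 3.21 + (-3.0600)·0.041844 = 3.0820 mol/L.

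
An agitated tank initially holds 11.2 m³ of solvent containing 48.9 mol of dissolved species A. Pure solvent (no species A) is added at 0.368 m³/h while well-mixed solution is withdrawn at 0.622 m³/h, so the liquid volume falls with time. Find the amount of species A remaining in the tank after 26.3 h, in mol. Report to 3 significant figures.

5.30 mol

Total volume: dV/dt = Q_in − Q_out = -0.25400 m³/h, so V(t) = 11.2 − 0.25400 t and V(26.3) = 4.5198 m³.
No species A enters, so dm/dt = −Q_out · (m/V).
dm/m = −Q_out dt/(V₀ − 0.25400 t); integrating gives ln(m/m₀) = −(Q_out/(Q_in−Q_out)) ln(V/V₀).
m = m₀ (V₀/V)^(Q_out/(Q_in−Q_out)) = 48.9 × (11.2/4.5198)^(-2.4488) = 5.2995 mol.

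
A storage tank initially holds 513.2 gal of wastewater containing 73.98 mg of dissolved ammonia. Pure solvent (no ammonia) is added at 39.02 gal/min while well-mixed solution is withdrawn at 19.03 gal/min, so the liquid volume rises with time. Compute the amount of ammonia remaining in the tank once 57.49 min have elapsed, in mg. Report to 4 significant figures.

Let m(t) be the amount of ammonia. Volume: V(t) = V₀ + (Q_in − Q_out) t = 513.2 + 19.9900 t; V(57.49) = 1662.43 gal.
Species balance (pure solvent in): dm/dt = −Q_out · m/V(t).
dm/m = −Q_out dt/(V₀ + 19.9900 t); integrating gives ln(m/m₀) = −(Q_out/(Q_in−Q_out)) ln(V/V₀).
m = m₀ (V₀/V)^(Q_out/(Q_in−Q_out)) = 73.98 × (513.2/1662.43)^(0.951976) = 24.1642 mg.

24.16 mg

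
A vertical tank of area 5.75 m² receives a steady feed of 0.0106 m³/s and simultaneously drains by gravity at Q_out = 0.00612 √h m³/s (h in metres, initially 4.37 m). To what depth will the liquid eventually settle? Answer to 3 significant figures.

3.00 m

Level balance: A dh/dt = 0.0106 − 0.00612 √h. Setting dh/dt = 0:
Q_in = 0.00612 √h_ss ⇒ √h_ss = 0.0106/0.00612 = 1.7320.
h_ss = 1.7320² = 2.9999 m. (Since h₀ = 4.37 m > h_ss, the level will fall toward this value.)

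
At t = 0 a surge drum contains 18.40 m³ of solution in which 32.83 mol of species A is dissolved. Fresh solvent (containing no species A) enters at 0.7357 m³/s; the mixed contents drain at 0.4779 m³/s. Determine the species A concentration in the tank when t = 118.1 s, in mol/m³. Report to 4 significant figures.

Let m(t) be the amount of species A. Volume: V(t) = V₀ + (Q_in − Q_out) t = 18.40 + 0.257800 t; V(118.1) = 48.8462 m³.
No species A enters, so dm/dt = −Q_out · (m/V).
Separate: dm/m = −Q_out dt/V(t) ⇒ ln(m/m₀) = −(Q_out/(Q_in−Q_out)) ln(V/V₀).
m = m₀ (V₀/V)^(Q_out/(Q_in−Q_out)) = 32.83 × (18.40/48.8462)^(1.85376) = 5.37343 mol.
C = m/V = 5.37343/48.8462 = 0.110007 mol/m³.

0.1100 mol/m³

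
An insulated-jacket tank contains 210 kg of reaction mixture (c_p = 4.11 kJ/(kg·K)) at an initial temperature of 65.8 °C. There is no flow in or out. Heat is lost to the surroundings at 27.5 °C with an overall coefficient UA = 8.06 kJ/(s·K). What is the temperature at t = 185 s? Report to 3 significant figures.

34.3 °C

M c_p dT/dt = −UA(T − T_amb).
dT/dt = (T_ss − T)/τ with T_ss = T_amb = 27.500 °C, τ = M c_p/UA = 210·4.11/8.06 = 107.08 s.
Integrating: T(t) = T_ss + (T₀ − T_ss) e^(−t/τ).
T(185) = 27.500 + (38.300)·0.17771 = 34.306 °C.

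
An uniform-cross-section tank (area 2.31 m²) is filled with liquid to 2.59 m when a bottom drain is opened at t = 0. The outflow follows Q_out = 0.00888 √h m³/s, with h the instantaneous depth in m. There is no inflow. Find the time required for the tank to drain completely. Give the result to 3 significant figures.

A dh/dt = −Q_out = −0.00888 √h.
∫ h^(−1/2) dh = −(0.00888/A) ∫ dt, giving 2√h = 2√h₀ − (0.00888/A) t.
Set h = 0: 2√h₀ = (0.00888/A) t_empty ⇒ t_empty = 2A√h₀/0.00888.
t_empty = 2·2.31·√2.59/0.00888 = 4.6200·1.6093/0.00888 = 837.30 s.

837 s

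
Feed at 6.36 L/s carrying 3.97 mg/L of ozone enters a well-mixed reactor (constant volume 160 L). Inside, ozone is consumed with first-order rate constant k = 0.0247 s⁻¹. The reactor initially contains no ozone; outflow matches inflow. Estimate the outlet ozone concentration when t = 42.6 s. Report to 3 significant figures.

Accumulation = in − out − consumed: V dC/dt = Q C_in − Q C − k V C.
This is linear with rate a = Q/V + k = 0.064450 s⁻¹.
C_ss = Q C_in/(Q + kV) = 2.4485 mg/L; C(t) = C_ss + (C₀ − C_ss) e^(−a t).
C(42.6) = 2.4485 + (-2.4485)·e^(−0.064450·42.6) = 2.4485 + (-2.4485)·0.064212 = 2.2913 mg/L.

2.29 mg/L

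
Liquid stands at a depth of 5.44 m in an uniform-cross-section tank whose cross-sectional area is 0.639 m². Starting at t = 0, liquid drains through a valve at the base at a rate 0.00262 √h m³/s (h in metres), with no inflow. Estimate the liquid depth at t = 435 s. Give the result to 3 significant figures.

With no inflow, A dh/dt = −0.00262 √h.
Separate and integrate: 2(√h − √h₀) = −(0.00262/A) t.
√h = √5.44 − 0.00262·435/(2·0.639) = 2.3324 − 0.89178 = 1.4406.
h = 1.4406² = 2.0753 m.

2.08 m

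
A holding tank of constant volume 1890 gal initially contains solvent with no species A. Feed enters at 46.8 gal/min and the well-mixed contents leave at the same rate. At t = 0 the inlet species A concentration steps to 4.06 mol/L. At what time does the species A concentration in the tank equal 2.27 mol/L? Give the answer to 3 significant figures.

Species balance: V dC/dt = Q(C_in − C) ⇒ τ = V/Q = 40.385 min.
C(t) = C_in + (C₀ − C_in) e^(−t/τ). Set C = 2.27 and solve for t:
e^(−t/τ) = (C − C_in)/(C₀ − C_in) = (2.27 − 4.06)/(0 − 4.06) = 0.44089
t = −τ ln(…) = 40.385 × 0.81897 = 33.074 min.

33.1 min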